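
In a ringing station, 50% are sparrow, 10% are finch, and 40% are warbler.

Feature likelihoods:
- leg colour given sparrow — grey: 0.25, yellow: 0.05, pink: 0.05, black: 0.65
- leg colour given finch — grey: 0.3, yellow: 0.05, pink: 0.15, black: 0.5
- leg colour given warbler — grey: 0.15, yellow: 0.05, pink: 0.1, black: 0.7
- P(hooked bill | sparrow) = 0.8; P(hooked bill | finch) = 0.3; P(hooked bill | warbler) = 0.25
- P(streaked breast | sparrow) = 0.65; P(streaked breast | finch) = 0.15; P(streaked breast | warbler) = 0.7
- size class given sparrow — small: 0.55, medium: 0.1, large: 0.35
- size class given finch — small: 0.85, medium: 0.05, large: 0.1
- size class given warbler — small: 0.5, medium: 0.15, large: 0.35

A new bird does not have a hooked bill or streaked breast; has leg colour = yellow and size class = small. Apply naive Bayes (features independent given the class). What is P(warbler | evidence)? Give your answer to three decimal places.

sparrow: 0.5 × 0.05 × (1−0.8) × (1−0.65) × 0.55 = 0.0009625
finch: 0.1 × 0.05 × (1−0.3) × (1−0.15) × 0.85 = 0.00252875
warbler: 0.4 × 0.05 × (1−0.25) × (1−0.7) × 0.5 = 0.00225
P(warbler | x) = 0.00225 / 0.00574125 ≈ 0.392

0.392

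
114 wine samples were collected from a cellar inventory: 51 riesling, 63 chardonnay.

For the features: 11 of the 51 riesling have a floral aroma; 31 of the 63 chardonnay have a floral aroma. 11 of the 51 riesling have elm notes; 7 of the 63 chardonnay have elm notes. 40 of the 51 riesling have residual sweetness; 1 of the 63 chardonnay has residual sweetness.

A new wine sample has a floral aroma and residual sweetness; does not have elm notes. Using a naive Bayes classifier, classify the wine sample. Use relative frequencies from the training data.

riesling: (51/114) × (11/51) × (40/51) × (40/51) ≈ 0.0593564
chardonnay: (63/114) × (31/63) × (56/63) × (1/63) ≈ 0.00383675
Highest score → riesling.

riesling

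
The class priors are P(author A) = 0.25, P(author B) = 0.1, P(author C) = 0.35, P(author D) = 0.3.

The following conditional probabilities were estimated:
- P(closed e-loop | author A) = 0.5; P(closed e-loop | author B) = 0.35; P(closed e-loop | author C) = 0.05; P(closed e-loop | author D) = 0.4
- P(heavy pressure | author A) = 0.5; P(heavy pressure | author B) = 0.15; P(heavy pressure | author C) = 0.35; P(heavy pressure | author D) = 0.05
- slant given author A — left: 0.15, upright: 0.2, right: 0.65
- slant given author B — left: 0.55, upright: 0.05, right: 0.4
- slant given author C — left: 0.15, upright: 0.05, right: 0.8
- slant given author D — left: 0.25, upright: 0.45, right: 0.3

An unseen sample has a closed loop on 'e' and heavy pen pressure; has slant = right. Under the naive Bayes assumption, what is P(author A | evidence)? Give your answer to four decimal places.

0.8220

author A: 0.25 × 0.5 × 0.5 × 0.65 = 0.040625
author B: 0.1 × 0.35 × 0.15 × 0.4 = 0.0021
author C: 0.35 × 0.05 × 0.35 × 0.8 = 0.0049
author D: 0.3 × 0.4 × 0.05 × 0.3 = 0.0018
P(author A | x) = 0.040625 / 0.049425 ≈ 0.8220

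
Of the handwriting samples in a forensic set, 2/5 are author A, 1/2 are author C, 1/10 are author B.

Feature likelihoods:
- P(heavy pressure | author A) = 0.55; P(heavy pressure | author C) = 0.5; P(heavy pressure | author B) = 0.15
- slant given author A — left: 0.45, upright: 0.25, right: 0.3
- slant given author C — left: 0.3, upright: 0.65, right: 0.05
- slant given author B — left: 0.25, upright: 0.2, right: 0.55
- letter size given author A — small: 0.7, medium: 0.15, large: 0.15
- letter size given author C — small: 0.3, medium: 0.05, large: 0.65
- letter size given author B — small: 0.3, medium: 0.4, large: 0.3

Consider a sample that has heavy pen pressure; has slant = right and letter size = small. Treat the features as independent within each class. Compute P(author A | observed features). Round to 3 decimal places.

0.881

author A: 0.4 × 0.55 × 0.3 × 0.7 = 0.0462
author C: 0.5 × 0.5 × 0.05 × 0.3 = 0.00375
author B: 0.1 × 0.15 × 0.55 × 0.3 = 0.002475
P(author A | x) = 0.0462 / 0.052425 ≈ 0.881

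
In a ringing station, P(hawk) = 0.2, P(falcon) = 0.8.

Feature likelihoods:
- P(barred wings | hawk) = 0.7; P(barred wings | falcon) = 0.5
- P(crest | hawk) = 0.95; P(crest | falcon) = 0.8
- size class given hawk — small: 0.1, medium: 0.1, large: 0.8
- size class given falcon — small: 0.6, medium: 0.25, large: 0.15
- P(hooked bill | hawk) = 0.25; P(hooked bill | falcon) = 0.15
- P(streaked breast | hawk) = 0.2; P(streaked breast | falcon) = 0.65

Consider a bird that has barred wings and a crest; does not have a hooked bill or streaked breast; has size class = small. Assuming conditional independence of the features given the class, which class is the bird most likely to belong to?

falcon

hawk: 0.2 × 0.7 × 0.95 × 0.1 × (1−0.25) × (1−0.2) = 0.00798
falcon: 0.8 × 0.5 × 0.8 × 0.6 × (1−0.15) × (1−0.65) = 0.05712
Highest score → falcon.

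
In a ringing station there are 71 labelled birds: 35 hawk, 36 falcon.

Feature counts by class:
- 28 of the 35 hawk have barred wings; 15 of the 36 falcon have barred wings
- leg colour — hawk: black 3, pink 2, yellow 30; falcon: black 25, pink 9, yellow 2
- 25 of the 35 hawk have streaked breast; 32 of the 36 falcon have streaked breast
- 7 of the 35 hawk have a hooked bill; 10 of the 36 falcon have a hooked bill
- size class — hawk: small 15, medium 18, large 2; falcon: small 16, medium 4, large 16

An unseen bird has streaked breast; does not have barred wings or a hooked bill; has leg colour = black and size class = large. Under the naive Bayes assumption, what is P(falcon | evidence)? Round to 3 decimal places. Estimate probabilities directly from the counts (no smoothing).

hawk: (35/71) × (7/35) × (3/35) × (25/35) × (28/35) × (2/35) ≈ 0.000275941
falcon: (36/71) × (21/36) × (25/36) × (32/36) × (26/36) × (16/36) ≈ 0.0586049
P(falcon | x) = 0.0586049 / 0.058880841 ≈ 0.995

0.995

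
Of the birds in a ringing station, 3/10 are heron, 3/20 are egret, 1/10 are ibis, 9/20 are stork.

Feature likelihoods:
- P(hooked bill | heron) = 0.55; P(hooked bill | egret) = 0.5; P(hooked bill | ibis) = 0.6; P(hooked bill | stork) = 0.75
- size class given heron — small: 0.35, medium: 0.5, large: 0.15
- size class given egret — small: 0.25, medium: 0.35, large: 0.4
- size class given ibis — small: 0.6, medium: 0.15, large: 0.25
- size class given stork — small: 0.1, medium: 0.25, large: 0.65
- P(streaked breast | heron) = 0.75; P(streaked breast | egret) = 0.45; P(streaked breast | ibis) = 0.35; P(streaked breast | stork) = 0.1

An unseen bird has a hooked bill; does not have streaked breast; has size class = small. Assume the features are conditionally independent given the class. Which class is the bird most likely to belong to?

heron: 0.3 × 0.55 × 0.35 × (1−0.75) = 0.0144375
egret: 0.15 × 0.5 × 0.25 × (1−0.45) = 0.0103125
ibis: 0.1 × 0.6 × 0.6 × (1−0.35) = 0.0234
stork: 0.45 × 0.75 × 0.1 × (1−0.1) = 0.030375
Highest score → stork.

stork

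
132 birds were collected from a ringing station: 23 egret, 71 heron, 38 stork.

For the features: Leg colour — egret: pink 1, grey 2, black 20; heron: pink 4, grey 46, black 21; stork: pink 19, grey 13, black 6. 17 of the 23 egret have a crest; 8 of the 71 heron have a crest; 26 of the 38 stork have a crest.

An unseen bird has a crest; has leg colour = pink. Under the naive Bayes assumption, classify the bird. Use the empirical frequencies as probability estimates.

egret: (23/132) × (1/23) × (17/23) ≈ 0.00559947
heron: (71/132) × (4/71) × (8/71) ≈ 0.00341443
stork: (38/132) × (19/38) × (26/38) ≈ 0.0984848
Highest score → stork.

stork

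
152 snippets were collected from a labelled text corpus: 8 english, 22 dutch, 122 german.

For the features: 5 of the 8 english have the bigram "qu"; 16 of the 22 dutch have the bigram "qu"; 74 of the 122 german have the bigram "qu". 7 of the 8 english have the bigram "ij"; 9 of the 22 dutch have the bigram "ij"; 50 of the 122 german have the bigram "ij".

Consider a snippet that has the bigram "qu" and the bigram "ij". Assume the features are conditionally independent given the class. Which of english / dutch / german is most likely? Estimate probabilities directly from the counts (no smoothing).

english: (8/152) × (5/8) × (7/8) ≈ 0.0287829
dutch: (22/152) × (16/22) × (9/22) ≈ 0.0430622
german: (122/152) × (74/122) × (50/122) ≈ 0.199525
Highest score → german.

german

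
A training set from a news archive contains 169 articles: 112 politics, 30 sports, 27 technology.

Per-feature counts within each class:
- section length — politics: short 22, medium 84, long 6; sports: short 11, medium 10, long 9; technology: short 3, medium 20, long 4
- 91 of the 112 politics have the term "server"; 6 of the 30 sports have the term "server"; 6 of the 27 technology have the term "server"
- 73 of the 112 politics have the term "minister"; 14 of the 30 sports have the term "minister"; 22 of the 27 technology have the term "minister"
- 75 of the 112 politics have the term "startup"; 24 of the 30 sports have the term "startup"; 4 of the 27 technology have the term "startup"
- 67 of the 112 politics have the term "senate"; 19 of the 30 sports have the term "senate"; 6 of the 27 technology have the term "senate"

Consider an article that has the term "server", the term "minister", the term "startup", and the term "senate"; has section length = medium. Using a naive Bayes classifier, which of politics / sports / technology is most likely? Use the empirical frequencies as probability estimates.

politics

politics: (112/169) × (84/112) × (91/112) × (73/112) × (75/112) × (67/112) ≈ 0.105444
sports: (30/169) × (10/30) × (6/30) × (14/30) × (24/30) × (19/30) ≈ 0.00279816
technology: (27/169) × (20/27) × (6/27) × (22/27) × (4/27) × (6/27) ≈ 0.000705462
Highest score → politics.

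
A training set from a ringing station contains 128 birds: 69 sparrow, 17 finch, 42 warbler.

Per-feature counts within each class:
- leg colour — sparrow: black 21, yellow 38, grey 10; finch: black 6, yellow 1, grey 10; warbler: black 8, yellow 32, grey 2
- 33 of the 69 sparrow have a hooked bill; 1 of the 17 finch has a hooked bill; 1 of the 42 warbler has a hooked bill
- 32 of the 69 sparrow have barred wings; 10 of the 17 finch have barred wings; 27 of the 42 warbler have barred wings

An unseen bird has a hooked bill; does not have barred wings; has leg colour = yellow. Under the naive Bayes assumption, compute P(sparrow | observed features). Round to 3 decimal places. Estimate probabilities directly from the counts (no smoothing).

sparrow: (69/128) × (38/69) × (33/69) × (37/69) ≈ 0.0761362
finch: (17/128) × (1/17) × (1/17) × (7/17) ≈ 0.00018923
warbler: (42/128) × (32/42) × (1/42) × (15/42) ≈ 0.00212585
P(sparrow | x) = 0.0761362 / 0.07845128 ≈ 0.970

0.970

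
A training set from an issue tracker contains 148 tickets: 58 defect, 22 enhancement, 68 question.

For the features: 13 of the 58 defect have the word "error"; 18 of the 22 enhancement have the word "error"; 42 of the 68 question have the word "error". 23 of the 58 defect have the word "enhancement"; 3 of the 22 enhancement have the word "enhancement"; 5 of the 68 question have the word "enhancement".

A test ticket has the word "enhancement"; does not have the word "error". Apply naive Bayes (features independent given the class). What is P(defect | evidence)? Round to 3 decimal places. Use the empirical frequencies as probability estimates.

0.879

defect: (58/148) × (45/58) × (23/58) ≈ 0.120573
enhancement: (22/148) × (4/22) × (3/22) ≈ 0.0036855
question: (68/148) × (26/68) × (5/68) ≈ 0.0129173
P(defect | x) = 0.120573 / 0.1371758 ≈ 0.879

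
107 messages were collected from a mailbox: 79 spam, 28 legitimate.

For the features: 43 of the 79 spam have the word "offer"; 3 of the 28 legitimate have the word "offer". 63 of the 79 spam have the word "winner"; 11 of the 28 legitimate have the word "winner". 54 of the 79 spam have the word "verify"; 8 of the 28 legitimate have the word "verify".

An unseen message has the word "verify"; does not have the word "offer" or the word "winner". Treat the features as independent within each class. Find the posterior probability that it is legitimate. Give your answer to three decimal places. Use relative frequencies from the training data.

spam: (79/107) × (36/79) × (16/79) × (54/79) ≈ 0.0465777
legitimate: (28/107) × (25/28) × (17/28) × (8/28) ≈ 0.0405302
P(legitimate | x) = 0.0405302 / 0.0871079 ≈ 0.465

0.465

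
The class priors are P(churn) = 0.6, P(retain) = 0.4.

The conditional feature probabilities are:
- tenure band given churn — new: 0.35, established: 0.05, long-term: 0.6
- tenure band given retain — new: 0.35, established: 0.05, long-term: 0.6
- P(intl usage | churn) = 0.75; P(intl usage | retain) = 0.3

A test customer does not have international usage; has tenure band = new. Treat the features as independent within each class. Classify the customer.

churn: 0.6 × 0.35 × (1−0.75) = 0.0525
retain: 0.4 × 0.35 × (1−0.3) = 0.098
Highest score → retain.

retain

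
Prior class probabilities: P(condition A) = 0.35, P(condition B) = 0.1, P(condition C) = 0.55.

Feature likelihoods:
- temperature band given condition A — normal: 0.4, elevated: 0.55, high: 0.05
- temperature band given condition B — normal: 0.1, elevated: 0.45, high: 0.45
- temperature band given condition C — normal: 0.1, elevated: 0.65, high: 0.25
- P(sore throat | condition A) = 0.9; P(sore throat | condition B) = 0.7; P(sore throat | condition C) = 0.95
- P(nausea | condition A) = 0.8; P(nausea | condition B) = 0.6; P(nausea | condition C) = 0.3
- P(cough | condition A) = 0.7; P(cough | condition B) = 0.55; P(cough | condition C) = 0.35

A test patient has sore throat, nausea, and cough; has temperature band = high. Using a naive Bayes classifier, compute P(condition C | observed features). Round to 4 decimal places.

condition A: 0.35 × 0.05 × 0.9 × 0.8 × 0.7 = 0.00882
condition B: 0.1 × 0.45 × 0.7 × 0.6 × 0.55 = 0.010395
condition C: 0.55 × 0.25 × 0.95 × 0.3 × 0.35 = 0.013715625
P(condition C | x) = 0.013715625 / 0.032930625 ≈ 0.4165

0.4165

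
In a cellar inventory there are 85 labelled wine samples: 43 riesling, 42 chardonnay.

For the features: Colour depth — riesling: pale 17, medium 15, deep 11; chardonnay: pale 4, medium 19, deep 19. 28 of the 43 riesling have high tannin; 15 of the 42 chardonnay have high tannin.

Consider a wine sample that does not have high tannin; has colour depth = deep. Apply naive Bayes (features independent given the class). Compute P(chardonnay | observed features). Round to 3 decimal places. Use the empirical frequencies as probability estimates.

riesling: (43/85) × (11/43) × (15/43) ≈ 0.0451436
chardonnay: (42/85) × (19/42) × (27/42) ≈ 0.143697
P(chardonnay | x) = 0.143697 / 0.1888406 ≈ 0.761

0.761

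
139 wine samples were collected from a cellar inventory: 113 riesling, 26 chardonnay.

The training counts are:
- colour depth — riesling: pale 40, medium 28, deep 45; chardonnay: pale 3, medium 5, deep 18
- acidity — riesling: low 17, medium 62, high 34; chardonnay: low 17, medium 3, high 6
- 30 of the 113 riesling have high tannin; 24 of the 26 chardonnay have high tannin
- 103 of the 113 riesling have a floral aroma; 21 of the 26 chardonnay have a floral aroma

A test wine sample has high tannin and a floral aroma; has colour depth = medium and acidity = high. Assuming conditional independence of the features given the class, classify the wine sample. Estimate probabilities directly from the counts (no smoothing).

riesling: (113/139) × (28/113) × (34/113) × (30/113) × (103/113) ≈ 0.0146671
chardonnay: (26/139) × (5/26) × (6/26) × (24/26) × (21/26) ≈ 0.00618895
Highest score → riesling.

riesling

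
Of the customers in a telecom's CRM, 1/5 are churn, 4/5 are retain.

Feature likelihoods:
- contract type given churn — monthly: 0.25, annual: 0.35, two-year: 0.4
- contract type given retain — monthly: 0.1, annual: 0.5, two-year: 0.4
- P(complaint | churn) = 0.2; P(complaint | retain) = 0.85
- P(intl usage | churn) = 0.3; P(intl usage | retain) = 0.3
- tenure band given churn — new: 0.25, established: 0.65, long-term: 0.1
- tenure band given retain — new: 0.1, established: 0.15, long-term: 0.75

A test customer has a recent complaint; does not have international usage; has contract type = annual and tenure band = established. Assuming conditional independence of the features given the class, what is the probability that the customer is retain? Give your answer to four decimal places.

0.8486

churn: 0.2 × 0.35 × 0.2 × (1−0.3) × 0.65 = 0.00637
retain: 0.8 × 0.5 × 0.85 × (1−0.3) × 0.15 = 0.0357
P(retain | x) = 0.0357 / 0.04207 ≈ 0.8486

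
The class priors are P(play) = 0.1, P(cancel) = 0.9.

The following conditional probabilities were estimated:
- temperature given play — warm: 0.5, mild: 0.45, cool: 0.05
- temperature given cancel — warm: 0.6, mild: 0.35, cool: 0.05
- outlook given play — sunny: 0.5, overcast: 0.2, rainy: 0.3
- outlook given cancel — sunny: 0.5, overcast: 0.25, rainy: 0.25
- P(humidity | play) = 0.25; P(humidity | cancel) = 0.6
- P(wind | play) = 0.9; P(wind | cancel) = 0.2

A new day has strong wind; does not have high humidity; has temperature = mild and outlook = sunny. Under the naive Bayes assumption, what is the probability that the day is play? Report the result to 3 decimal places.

play: 0.1 × 0.45 × 0.5 × (1−0.25) × 0.9 = 0.0151875
cancel: 0.9 × 0.35 × 0.5 × (1−0.6) × 0.2 = 0.0126
P(play | x) = 0.0151875 / 0.0277875 ≈ 0.547

0.547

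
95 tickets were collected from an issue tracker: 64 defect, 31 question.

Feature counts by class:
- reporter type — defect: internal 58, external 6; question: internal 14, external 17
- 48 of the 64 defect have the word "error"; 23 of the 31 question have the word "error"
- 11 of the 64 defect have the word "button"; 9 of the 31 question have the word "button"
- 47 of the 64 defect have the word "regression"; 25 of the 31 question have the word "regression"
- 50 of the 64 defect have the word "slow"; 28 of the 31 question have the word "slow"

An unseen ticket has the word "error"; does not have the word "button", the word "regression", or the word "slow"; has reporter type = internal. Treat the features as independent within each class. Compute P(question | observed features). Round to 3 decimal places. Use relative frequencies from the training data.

defect: (64/95) × (58/64) × (48/64) × (53/64) × (17/64) × (14/64) ≈ 0.0220332
question: (31/95) × (14/31) × (23/31) × (22/31) × (6/31) × (3/31) ≈ 0.00145339
P(question | x) = 0.00145339 / 0.02348659 ≈ 0.062

0.062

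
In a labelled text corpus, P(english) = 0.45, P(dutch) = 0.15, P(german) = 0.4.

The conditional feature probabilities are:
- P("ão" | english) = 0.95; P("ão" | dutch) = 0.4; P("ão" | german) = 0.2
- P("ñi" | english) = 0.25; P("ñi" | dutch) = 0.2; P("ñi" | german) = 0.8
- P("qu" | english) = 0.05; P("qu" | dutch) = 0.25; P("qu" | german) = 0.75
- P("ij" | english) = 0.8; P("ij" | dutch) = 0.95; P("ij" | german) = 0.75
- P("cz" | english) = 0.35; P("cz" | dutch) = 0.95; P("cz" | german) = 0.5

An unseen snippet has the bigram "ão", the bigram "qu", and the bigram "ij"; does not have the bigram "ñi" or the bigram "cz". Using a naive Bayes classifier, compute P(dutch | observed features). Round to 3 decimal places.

english: 0.45 × 0.95 × (1−0.25) × 0.05 × 0.8 × (1−0.35) = 0.00833625
dutch: 0.15 × 0.4 × (1−0.2) × 0.25 × 0.95 × (1−0.95) = 0.00057
german: 0.4 × 0.2 × (1−0.8) × 0.75 × 0.75 × (1−0.5) = 0.0045
P(dutch | x) = 0.00057 / 0.01340625 ≈ 0.043

0.043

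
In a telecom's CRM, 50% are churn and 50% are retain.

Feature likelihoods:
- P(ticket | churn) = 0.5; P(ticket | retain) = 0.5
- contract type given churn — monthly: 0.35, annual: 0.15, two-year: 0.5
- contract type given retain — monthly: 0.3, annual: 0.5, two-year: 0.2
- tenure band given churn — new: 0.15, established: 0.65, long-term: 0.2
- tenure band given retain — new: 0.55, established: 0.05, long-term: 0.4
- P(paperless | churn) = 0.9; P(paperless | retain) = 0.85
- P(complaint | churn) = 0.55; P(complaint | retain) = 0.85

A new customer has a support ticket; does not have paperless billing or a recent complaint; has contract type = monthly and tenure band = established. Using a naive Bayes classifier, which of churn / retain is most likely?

churn: 0.5 × 0.5 × 0.35 × 0.65 × (1−0.9) × (1−0.55) = 0.002559375
retain: 0.5 × 0.5 × 0.3 × 0.05 × (1−0.85) × (1−0.85) = 0.000084375
Highest score → churn.

churn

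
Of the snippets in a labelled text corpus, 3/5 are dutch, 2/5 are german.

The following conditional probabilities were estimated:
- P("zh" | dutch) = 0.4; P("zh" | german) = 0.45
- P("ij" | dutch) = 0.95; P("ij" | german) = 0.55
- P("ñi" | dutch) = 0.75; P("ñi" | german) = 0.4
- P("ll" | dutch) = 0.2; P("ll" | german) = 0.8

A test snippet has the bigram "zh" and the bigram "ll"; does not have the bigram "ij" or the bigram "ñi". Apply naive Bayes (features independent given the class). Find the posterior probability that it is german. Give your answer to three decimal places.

dutch: 0.6 × 0.4 × (1−0.95) × (1−0.75) × 0.2 = 0.0006
german: 0.4 × 0.45 × (1−0.55) × (1−0.4) × 0.8 = 0.03888
P(german | x) = 0.03888 / 0.03948 ≈ 0.985

0.985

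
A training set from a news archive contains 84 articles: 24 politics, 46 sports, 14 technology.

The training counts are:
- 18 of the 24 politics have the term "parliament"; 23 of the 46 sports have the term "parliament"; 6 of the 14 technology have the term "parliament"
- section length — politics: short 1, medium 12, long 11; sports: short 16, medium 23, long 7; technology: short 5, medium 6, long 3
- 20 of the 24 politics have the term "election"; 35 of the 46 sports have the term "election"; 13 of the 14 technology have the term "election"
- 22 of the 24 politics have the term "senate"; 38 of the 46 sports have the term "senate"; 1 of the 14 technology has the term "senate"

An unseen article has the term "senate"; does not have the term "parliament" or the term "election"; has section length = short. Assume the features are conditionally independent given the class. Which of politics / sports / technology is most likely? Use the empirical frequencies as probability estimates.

sports

politics: (24/84) × (6/24) × (1/24) × (4/24) × (22/24) ≈ 0.000454696
sports: (46/84) × (23/46) × (16/46) × (11/46) × (38/46) ≈ 0.0188136
technology: (14/84) × (8/14) × (5/14) × (1/14) × (1/14) ≈ 0.000173539
Highest score → sports.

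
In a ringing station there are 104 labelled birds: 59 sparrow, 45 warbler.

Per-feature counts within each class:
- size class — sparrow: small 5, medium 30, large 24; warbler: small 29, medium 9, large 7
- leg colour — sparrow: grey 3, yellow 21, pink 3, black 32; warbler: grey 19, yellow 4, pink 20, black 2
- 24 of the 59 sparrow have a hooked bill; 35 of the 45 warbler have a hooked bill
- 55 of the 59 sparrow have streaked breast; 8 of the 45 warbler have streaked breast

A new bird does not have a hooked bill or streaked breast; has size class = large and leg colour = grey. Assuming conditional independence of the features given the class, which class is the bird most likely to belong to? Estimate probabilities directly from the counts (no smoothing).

warbler

sparrow: (59/104) × (24/59) × (3/59) × (35/59) × (4/59) ≈ 0.000471923
warbler: (45/104) × (7/45) × (19/45) × (10/45) × (37/45) ≈ 0.00519257
Highest score → warbler.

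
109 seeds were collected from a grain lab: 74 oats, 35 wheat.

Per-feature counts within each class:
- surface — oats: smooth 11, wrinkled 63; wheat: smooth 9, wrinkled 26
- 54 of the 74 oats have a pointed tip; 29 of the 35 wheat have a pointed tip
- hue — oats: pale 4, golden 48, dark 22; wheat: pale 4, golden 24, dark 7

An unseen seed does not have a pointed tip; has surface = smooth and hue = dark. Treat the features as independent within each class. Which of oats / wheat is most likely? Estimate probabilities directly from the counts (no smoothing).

oats: (74/109) × (11/74) × (20/74) × (22/74) ≈ 0.00810878
wheat: (35/109) × (9/35) × (6/35) × (7/35) ≈ 0.00283093
Highest score → oats.

oats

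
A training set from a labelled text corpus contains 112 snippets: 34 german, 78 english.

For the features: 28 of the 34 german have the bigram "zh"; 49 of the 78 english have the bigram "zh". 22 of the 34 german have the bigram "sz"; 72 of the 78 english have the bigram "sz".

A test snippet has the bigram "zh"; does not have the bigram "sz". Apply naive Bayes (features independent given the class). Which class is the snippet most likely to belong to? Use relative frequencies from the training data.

german: (34/112) × (28/34) × (12/34) ≈ 0.0882353
english: (78/112) × (49/78) × (6/78) ≈ 0.0336538
Highest score → german.

german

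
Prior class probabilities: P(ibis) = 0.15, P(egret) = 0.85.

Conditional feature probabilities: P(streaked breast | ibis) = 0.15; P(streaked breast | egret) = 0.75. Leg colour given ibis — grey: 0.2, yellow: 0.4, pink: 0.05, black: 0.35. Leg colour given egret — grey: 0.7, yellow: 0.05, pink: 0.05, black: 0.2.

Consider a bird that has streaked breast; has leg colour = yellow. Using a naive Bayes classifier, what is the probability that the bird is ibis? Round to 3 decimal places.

0.220

ibis: 0.15 × 0.15 × 0.4 = 0.009
egret: 0.85 × 0.75 × 0.05 = 0.031875
P(ibis | x) = 0.009 / 0.040875 ≈ 0.220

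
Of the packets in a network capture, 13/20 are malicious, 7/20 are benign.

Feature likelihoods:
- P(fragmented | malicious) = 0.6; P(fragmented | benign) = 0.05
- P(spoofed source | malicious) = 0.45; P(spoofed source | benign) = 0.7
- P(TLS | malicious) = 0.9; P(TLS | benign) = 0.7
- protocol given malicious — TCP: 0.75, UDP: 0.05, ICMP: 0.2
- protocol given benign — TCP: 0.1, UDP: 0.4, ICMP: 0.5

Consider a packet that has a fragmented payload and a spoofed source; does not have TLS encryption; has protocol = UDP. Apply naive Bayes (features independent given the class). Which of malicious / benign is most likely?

malicious: 0.65 × 0.6 × 0.45 × (1−0.9) × 0.05 = 0.0008775
benign: 0.35 × 0.05 × 0.7 × (1−0.7) × 0.4 = 0.00147
Highest score → benign.

benign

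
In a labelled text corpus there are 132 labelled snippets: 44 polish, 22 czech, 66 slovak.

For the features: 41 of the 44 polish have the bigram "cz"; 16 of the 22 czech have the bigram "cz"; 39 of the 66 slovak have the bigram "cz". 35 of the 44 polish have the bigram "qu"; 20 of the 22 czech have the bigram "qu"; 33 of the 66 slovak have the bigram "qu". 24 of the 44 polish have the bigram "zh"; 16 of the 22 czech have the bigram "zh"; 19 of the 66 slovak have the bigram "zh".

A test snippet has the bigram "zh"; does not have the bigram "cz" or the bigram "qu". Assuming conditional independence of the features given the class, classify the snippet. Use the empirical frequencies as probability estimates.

polish: (44/132) × (3/44) × (9/44) × (24/44) ≈ 0.00253569
czech: (22/132) × (6/22) × (2/22) × (16/22) ≈ 0.00300526
slovak: (66/132) × (27/66) × (33/66) × (19/66) ≈ 0.0294421
Highest score → slovak.

slovak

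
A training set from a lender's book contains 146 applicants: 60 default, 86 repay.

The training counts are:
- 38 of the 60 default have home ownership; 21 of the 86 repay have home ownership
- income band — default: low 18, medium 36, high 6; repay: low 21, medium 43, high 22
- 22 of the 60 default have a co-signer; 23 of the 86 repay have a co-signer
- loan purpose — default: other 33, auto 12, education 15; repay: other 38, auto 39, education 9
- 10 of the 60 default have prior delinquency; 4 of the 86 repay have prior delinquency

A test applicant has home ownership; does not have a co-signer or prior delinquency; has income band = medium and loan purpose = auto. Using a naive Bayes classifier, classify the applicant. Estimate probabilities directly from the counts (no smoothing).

repay

default: (60/146) × (38/60) × (36/60) × (38/60) × (12/60) × (50/60) ≈ 0.016484
repay: (86/146) × (21/86) × (43/86) × (63/86) × (39/86) × (82/86) ≈ 0.0227803
Highest score → repay.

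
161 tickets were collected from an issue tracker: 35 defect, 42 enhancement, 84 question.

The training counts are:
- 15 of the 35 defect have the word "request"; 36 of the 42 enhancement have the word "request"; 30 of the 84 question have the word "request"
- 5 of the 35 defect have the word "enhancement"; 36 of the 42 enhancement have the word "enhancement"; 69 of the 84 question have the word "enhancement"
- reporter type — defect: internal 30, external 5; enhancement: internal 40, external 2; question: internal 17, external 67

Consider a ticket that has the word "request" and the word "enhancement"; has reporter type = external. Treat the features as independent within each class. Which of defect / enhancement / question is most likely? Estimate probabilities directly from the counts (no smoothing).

question

defect: (35/161) × (15/35) × (5/35) × (5/35) ≈ 0.00190138
enhancement: (42/161) × (36/42) × (36/42) × (2/42) ≈ 0.00912663
question: (84/161) × (30/84) × (69/84) × (67/84) ≈ 0.122085
Highest score → question.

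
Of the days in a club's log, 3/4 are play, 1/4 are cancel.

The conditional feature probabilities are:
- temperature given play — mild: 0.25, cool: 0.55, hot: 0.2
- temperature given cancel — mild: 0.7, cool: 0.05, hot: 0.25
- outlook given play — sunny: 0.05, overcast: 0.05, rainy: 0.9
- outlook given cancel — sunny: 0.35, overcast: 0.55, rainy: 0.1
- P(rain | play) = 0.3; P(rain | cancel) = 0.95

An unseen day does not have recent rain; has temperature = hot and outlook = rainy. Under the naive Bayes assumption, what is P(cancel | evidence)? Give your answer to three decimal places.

play: 0.75 × 0.2 × 0.9 × (1−0.3) = 0.0945
cancel: 0.25 × 0.25 × 0.1 × (1−0.95) = 0.0003125
P(cancel | x) = 0.0003125 / 0.0948125 ≈ 0.003

0.003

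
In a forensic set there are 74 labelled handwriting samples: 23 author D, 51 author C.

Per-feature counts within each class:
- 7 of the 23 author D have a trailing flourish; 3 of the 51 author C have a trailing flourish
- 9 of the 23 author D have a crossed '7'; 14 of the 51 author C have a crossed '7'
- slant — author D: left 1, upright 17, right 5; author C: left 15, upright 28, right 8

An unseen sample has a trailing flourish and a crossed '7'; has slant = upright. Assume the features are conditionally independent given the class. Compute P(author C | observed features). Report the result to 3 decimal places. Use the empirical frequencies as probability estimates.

author D: (23/74) × (7/23) × (9/23) × (17/23) ≈ 0.0273591
author C: (51/74) × (3/51) × (14/51) × (28/51) ≈ 0.00610992
P(author C | x) = 0.00610992 / 0.03346902 ≈ 0.183

0.183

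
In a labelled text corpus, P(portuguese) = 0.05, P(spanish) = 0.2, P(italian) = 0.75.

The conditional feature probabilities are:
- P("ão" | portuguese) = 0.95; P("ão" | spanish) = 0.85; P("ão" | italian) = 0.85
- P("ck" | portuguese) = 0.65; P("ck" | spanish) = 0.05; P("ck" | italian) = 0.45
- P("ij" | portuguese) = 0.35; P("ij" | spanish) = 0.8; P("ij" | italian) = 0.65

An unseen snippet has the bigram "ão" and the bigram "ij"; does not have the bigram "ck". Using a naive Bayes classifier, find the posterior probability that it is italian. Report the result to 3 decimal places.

portuguese: 0.05 × 0.95 × (1−0.65) × 0.35 = 0.00581875
spanish: 0.2 × 0.85 × (1−0.05) × 0.8 = 0.1292
italian: 0.75 × 0.85 × (1−0.45) × 0.65 = 0.22790625
P(italian | x) = 0.22790625 / 0.362925 ≈ 0.628

0.628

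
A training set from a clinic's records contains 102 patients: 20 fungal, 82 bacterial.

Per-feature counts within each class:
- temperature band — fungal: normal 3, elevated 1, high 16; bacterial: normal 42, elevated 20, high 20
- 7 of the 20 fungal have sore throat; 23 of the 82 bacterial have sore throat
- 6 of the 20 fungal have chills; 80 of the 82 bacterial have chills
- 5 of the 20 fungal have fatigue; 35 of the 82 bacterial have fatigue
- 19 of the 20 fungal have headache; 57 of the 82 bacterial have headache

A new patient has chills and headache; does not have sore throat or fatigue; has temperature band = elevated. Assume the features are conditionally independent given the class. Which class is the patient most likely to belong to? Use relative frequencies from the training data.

fungal: (20/102) × (1/20) × (13/20) × (6/20) × (15/20) × (19/20) ≈ 0.00136213
bacterial: (82/102) × (20/82) × (59/82) × (80/82) × (47/82) × (57/82) ≈ 0.0548389
Highest score → bacterial.

bacterial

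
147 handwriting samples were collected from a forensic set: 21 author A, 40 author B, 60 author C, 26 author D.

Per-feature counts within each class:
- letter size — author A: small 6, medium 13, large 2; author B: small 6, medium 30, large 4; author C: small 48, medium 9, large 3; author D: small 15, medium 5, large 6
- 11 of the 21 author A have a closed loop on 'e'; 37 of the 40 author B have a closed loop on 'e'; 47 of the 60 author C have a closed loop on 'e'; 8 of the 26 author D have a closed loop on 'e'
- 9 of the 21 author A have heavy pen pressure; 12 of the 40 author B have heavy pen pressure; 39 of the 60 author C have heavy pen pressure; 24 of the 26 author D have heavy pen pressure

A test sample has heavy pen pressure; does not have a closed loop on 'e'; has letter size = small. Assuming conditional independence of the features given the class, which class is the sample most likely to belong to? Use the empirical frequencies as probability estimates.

author A: (21/147) × (6/21) × (10/21) × (9/21) ≈ 0.00832986
author B: (40/147) × (6/40) × (3/40) × (12/40) ≈ 0.000918367
author C: (60/147) × (48/60) × (13/60) × (39/60) ≈ 0.0459864
author D: (26/147) × (15/26) × (18/26) × (24/26) ≈ 0.0652095
Highest score → author D.

author D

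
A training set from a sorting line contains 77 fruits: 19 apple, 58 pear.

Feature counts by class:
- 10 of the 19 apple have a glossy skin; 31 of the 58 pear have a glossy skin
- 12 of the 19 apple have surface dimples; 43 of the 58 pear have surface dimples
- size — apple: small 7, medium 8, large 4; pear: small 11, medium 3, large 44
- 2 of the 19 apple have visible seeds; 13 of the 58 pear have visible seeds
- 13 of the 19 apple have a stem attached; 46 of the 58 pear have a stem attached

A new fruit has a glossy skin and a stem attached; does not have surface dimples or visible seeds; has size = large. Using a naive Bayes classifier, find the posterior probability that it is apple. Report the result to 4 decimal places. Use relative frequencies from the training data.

apple: (19/77) × (10/19) × (7/19) × (4/19) × (17/19) × (13/19) ≈ 0.00616659
pear: (58/77) × (31/58) × (15/58) × (44/58) × (45/58) × (46/58) ≈ 0.0486041
P(apple | x) = 0.00616659 / 0.05477069 ≈ 0.1126

0.1126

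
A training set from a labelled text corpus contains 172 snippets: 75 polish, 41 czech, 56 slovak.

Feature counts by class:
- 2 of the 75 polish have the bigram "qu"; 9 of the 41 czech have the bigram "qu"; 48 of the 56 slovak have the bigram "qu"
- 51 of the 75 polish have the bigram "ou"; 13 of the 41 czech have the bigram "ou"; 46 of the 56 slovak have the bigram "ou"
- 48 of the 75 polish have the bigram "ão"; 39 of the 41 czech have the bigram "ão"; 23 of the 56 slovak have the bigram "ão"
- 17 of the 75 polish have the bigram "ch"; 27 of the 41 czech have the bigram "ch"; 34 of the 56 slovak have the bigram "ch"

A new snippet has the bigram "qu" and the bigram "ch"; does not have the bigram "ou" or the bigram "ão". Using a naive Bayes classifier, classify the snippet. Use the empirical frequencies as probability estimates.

polish: (75/172) × (2/75) × (24/75) × (27/75) × (17/75) ≈ 0.000303628
czech: (41/172) × (9/41) × (28/41) × (2/41) × (27/41) ≈ 0.00114793
slovak: (56/172) × (48/56) × (10/56) × (33/56) × (34/56) ≈ 0.0178296
Highest score → slovak.

slovak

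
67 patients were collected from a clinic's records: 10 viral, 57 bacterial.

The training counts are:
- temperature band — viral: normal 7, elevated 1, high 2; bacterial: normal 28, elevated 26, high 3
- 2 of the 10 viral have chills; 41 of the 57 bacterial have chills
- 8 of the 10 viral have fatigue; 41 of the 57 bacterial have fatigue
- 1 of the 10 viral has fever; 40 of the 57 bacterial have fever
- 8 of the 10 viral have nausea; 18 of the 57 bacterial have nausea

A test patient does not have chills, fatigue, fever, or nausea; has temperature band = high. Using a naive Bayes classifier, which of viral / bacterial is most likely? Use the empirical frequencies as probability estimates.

viral

viral: (10/67) × (2/10) × (8/10) × (2/10) × (9/10) × (2/10) ≈ 0.000859701
bacterial: (57/67) × (3/57) × (16/57) × (16/57) × (17/57) × (39/57) ≈ 0.000719947
Highest score → viral.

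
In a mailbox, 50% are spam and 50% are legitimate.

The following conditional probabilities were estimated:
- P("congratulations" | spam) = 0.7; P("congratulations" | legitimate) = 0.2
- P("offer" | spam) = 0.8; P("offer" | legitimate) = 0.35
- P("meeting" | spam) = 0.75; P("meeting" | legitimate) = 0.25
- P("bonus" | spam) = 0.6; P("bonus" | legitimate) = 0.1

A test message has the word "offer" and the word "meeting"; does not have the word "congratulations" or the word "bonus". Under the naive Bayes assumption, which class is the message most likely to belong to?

spam

spam: 0.5 × (1−0.7) × 0.8 × 0.75 × (1−0.6) = 0.036
legitimate: 0.5 × (1−0.2) × 0.35 × 0.25 × (1−0.1) = 0.0315
Highest score → spam.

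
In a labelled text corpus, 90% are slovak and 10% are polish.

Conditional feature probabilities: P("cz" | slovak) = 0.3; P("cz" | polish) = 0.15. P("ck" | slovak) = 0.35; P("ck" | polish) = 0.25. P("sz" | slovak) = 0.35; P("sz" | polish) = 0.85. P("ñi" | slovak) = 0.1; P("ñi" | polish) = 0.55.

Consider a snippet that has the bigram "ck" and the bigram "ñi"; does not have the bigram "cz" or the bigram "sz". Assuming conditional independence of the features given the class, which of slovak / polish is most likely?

slovak

slovak: 0.9 × (1−0.3) × 0.35 × (1−0.35) × 0.1 = 0.0143325
polish: 0.1 × (1−0.15) × 0.25 × (1−0.85) × 0.55 = 0.001753125
Highest score → slovak.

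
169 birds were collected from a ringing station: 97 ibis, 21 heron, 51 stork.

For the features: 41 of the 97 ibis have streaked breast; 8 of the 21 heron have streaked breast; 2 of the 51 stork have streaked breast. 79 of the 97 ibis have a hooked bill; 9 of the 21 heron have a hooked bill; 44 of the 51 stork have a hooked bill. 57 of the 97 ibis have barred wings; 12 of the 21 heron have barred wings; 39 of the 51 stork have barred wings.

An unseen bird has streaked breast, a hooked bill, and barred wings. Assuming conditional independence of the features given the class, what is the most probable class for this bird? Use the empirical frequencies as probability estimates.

ibis: (97/169) × (41/97) × (79/97) × (57/97) ≈ 0.116106
heron: (21/169) × (8/21) × (9/21) × (12/21) ≈ 0.0115928
stork: (51/169) × (2/51) × (44/51) × (39/51) ≈ 0.00780765
Highest score → ibis.

ibis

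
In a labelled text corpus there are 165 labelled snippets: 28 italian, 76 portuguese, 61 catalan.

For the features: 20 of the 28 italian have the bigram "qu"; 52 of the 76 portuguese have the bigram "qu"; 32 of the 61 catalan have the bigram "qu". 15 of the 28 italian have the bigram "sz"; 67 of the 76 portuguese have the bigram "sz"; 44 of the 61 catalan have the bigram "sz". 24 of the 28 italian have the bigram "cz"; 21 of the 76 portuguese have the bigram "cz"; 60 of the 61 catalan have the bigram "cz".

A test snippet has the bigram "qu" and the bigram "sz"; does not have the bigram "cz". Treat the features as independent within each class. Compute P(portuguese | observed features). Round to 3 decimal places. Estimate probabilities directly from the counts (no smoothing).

italian: (28/165) × (20/28) × (15/28) × (4/28) ≈ 0.00927644
portuguese: (76/165) × (52/76) × (67/76) × (55/76) ≈ 0.201062
catalan: (61/165) × (32/61) × (44/61) × (1/61) ≈ 0.00229329
P(portuguese | x) = 0.201062 / 0.21263173 ≈ 0.946

0.946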